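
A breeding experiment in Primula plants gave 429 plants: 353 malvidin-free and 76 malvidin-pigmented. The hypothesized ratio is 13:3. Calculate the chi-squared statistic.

The 13:3 ratio has 16 parts, so with N = 429 the expected counts are:
  malvidin-free: 429 × 13/16 = 348.5625
  malvidin-pigmented: 429 × 3/16 = 80.4375
χ² = Σ (O − E)² / E
  malvidin-free: (353 − 348.5625)² / 348.5625 = 0.0565
  malvidin-pigmented: (76 − 80.4375)² / 80.4375 = 0.2448
χ² = 0.0565 + 0.2448 = 0.3013 ≈ 0.301

0.301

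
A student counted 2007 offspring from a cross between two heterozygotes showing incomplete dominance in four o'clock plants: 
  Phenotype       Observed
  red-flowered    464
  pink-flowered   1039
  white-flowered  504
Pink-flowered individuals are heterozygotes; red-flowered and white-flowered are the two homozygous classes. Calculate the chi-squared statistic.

With incomplete dominance, a heterozygote × heterozygote cross gives a 1:2:1 phenotypic ratio.
Expected counts for N = 2007 under a 1:2:1 ratio (total parts = 4):
  red-flowered: 2007 × 1/4 = 501.75
  pink-flowered: 2007 × 2/4 = 1003.5
  white-flowered: 2007 × 1/4 = 501.75
χ² = Σ (O − E)² / E
  red-flowered: (464 − 501.75)² / 501.75 = 2.8402
  pink-flowered: (1039 − 1003.5)² / 1003.5 = 1.2559
  white-flowered: (504 − 501.75)² / 501.75 = 0.0101
χ² = 2.8402 + 1.2559 + 0.0101 = 4.1062 ≈ 4.106

4.106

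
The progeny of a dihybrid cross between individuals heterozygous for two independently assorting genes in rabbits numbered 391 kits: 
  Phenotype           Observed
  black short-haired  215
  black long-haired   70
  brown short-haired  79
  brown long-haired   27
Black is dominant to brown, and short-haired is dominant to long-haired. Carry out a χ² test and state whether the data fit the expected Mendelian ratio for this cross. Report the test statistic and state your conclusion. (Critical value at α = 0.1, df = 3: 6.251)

A dihybrid F₂ with independent assortment and complete dominance at both loci gives a 9:3:3:1 phenotypic ratio.
Expected counts for N = 391 under a 9:3:3:1 ratio (total parts = 16):
  black short-haired: 391 × 9/16 = 219.9375
  black long-haired: 391 × 3/16 = 73.3125
  brown short-haired: 391 × 3/16 = 73.3125
  brown long-haired: 391 × 1/16 = 24.4375
χ² = Σ (O − E)² / E
  black short-haired: (215 − 219.9375)² / 219.9375 = 0.1108
  black long-haired: (70 − 73.3125)² / 73.3125 = 0.1497
  brown short-haired: (79 − 73.3125)² / 73.3125 = 0.4412
  brown long-haired: (27 − 24.4375)² / 24.4375 = 0.2687
χ² = 0.1108 + 0.1497 + 0.4412 + 0.2687 = 0.9704 ≈ 0.970
Degrees of freedom = 4 − 1 = 3; critical value at α = 0.1 is 6.251.
Since 0.970 < 6.251, we fail to reject the null hypothesis — the data are consistent with the 9:3:3:1 ratio.

0.970; consistent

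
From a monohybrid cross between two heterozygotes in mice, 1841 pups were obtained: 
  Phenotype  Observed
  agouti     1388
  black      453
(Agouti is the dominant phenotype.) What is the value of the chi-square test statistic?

0.152

For a monohybrid cross between heterozygotes with complete dominance, the expected phenotypic ratio is 3:1.
Expected counts for N = 1841 under a 3:1 ratio (total parts = 4):
  agouti: 1841 × 3/4 = 1380.75
  black: 1841 × 1/4 = 460.25
χ² = Σ (O − E)² / E
  agouti: (1388 − 1380.75)² / 1380.75 = 0.0381
  black: (453 − 460.25)² / 460.25 = 0.1142
χ² = 0.0381 + 0.1142 = 0.1523 ≈ 0.152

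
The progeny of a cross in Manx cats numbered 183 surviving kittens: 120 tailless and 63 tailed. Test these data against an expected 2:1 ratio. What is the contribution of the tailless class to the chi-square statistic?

0.033

Expected counts for N = 183 under a 2:1 ratio (total parts = 3):
  tailless: 183 × 2/3 = 122
  tailed: 183 × 1/3 = 61
Contribution of tailless: (120 − 122)² / 122 = 0.0328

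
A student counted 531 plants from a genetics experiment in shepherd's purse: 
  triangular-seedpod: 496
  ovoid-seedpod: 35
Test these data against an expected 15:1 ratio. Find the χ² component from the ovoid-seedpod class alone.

Total ratio parts = 16. Expected numbers out of 531:
  triangular-seedpod: 531 × 15/16 = 497.8125
  ovoid-seedpod: 531 × 1/16 = 33.1875
Contribution of ovoid-seedpod: (35 − 33.1875)² / 33.1875 = 0.0990

0.099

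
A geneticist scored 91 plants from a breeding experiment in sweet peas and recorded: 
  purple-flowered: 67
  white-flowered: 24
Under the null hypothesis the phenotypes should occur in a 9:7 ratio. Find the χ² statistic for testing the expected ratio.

11.165

The 9:7 ratio has 16 parts, so with N = 91 the expected counts are:
  purple-flowered: 91 × 9/16 = 51.1875
  white-flowered: 91 × 7/16 = 39.8125
χ² = Σ (O − E)² / E
  purple-flowered: (67 − 51.1875)² / 51.1875 = 4.8847
  white-flowered: (24 − 39.8125)² / 39.8125 = 6.2803
χ² = 4.8847 + 6.2803 = 11.165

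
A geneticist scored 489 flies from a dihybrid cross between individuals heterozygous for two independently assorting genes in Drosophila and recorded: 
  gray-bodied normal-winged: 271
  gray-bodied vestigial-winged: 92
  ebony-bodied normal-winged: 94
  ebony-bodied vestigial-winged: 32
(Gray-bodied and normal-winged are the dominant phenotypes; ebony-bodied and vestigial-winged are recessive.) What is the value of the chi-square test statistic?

0.187

A dihybrid F₂ with independent assortment and complete dominance at both loci gives a 9:3:3:1 phenotypic ratio.
Under the 9:3:3:1 hypothesis (Σ ratio = 16, N = 489):
  gray-bodied normal-winged: 489 × 9/16 = 275.0625
  gray-bodied vestigial-winged: 489 × 3/16 = 91.6875
  ebony-bodied normal-winged: 489 × 3/16 = 91.6875
  ebony-bodied vestigial-winged: 489 × 1/16 = 30.5625
χ² = Σ (O − E)² / E
  gray-bodied normal-winged: (271 − 275.0625)² / 275.0625 = 0.0600
  gray-bodied vestigial-winged: (92 − 91.6875)² / 91.6875 = 0.0011
  ebony-bodied normal-winged: (94 − 91.6875)² / 91.6875 = 0.0583
  ebony-bodied vestigial-winged: (32 − 30.5625)² / 30.5625 = 0.0676
χ² = 0.0600 + 0.0011 + 0.0583 + 0.0676 = 0.187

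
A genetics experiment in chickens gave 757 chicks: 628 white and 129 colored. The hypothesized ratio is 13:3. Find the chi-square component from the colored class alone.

1.179

Total ratio parts = 16. Expected numbers out of 757:
  white: 757 × 13/16 = 615.0625
  colored: 757 × 3/16 = 141.9375
Contribution of colored: (129 − 141.9375)² / 141.9375 = 1.1792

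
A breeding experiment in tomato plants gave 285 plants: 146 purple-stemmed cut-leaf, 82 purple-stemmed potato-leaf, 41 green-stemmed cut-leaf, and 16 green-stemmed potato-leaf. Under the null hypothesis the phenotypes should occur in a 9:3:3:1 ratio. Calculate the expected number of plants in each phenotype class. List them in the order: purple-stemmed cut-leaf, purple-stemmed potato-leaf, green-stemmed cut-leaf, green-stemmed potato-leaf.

160.3125, 53.4375, 53.4375, 17.8125

Expected counts for N = 285 under a 9:3:3:1 ratio (total parts = 16):
  purple-stemmed cut-leaf: 285 × 9/16 = 160.3125
  purple-stemmed potato-leaf: 285 × 3/16 = 53.4375
  green-stemmed cut-leaf: 285 × 3/16 = 53.4375
  green-stemmed potato-leaf: 285 × 1/16 = 17.8125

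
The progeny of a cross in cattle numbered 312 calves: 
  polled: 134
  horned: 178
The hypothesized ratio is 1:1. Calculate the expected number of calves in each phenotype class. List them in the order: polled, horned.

Expected counts for N = 312 under a 1:1 ratio (total parts = 2):
  polled: 312 × 1/2 = 156
  horned: 312 × 1/2 = 156

156, 156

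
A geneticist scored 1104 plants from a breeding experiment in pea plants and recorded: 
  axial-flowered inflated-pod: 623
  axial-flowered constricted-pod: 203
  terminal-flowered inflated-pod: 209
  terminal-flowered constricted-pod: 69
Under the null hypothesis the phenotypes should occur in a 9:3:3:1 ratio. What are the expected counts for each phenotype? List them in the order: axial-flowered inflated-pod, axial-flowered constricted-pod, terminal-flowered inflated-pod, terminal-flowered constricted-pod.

Total ratio parts = 16. Expected numbers out of 1104:
  axial-flowered inflated-pod: 1104 × 9/16 = 621
  axial-flowered constricted-pod: 1104 × 3/16 = 207
  terminal-flowered inflated-pod: 1104 × 3/16 = 207
  terminal-flowered constricted-pod: 1104 × 1/16 = 69

621, 207, 207, 69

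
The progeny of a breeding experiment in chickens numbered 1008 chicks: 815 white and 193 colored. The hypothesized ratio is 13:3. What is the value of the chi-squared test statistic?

0.104

Under the 13:3 hypothesis (Σ ratio = 16, N = 1008):
  white: 1008 × 13/16 = 819
  colored: 1008 × 3/16 = 189
χ² = Σ (O − E)² / E
  white: (815 − 819)² / 819 = 0.0195
  colored: (193 − 189)² / 189 = 0.0847
χ² = 0.0195 + 0.0847 = 0.1042 ≈ 0.104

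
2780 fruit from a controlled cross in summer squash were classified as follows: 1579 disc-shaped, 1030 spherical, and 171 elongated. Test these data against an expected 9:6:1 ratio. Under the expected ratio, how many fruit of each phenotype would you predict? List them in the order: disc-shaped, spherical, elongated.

Expected counts for N = 2780 under a 9:6:1 ratio (total parts = 16):
  disc-shaped: 2780 × 9/16 = 1563.75
  spherical: 2780 × 6/16 = 1042.5
  elongated: 2780 × 1/16 = 173.75

1563.75, 1042.5, 173.75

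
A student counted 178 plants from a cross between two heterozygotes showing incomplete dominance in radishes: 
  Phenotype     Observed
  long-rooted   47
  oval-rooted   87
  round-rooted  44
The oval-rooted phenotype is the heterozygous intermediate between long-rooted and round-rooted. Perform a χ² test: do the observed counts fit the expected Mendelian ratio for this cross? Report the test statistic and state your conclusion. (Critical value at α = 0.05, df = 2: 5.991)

With incomplete dominance, a heterozygote × heterozygote cross gives a 1:2:1 phenotypic ratio.
Under the 1:2:1 hypothesis (Σ ratio = 4, N = 178):
  long-rooted: 178 × 1/4 = 44.5
  oval-rooted: 178 × 2/4 = 89
  round-rooted: 178 × 1/4 = 44.5
χ² = Σ (O − E)² / E
  long-rooted: (47 − 44.5)² / 44.5 = 0.1404
  oval-rooted: (87 − 89)² / 89 = 0.0449
  round-rooted: (44 − 44.5)² / 44.5 = 0.0056
χ² = 0.1404 + 0.0449 + 0.0056 = 0.1909 ≈ 0.191
Degrees of freedom = 3 − 1 = 2; critical value at α = 0.05 is 5.991.
Since 0.191 < 5.991, we fail to reject the null hypothesis — the data are consistent with the 1:2:1 ratio.

0.191; consistent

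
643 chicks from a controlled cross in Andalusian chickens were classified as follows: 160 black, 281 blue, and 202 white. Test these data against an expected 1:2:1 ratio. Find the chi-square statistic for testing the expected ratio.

15.691

Expected counts for N = 643 under a 1:2:1 ratio (total parts = 4):
  black: 643 × 1/4 = 160.75
  blue: 643 × 2/4 = 321.5
  white: 643 × 1/4 = 160.75
χ² = Σ (O − E)² / E
  black: (160 − 160.75)² / 160.75 = 0.0035
  blue: (281 − 321.5)² / 321.5 = 5.1019
  white: (202 − 160.75)² / 160.75 = 10.5851
χ² = 0.0035 + 5.1019 + 10.5851 = 15.6905 ≈ 15.691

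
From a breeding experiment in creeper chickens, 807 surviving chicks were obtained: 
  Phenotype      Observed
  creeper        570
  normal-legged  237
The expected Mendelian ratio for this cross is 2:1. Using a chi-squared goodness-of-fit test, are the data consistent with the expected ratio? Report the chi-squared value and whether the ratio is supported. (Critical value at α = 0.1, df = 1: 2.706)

Total ratio parts = 3. Expected numbers out of 807:
  creeper: 807 × 2/3 = 538
  normal-legged: 807 × 1/3 = 269
χ² = Σ (O − E)² / E
  creeper: (570 − 538)² / 538 = 1.9033
  normal-legged: (237 − 269)² / 269 = 3.8067
χ² = 1.9033 + 3.8067 = 5.710
Degrees of freedom = 2 − 1 = 1; critical value at α = 0.1 is 2.706.
Since 5.710 > 2.706, we reject the null hypothesis — the data do not fit the 2:1 ratio.

5.710; not consistent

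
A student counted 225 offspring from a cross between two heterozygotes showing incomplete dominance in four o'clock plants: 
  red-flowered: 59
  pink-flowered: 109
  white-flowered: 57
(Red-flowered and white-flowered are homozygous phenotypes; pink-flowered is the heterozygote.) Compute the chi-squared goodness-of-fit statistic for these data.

With incomplete dominance, a heterozygote × heterozygote cross gives a 1:2:1 phenotypic ratio.
Expected counts for N = 225 under a 1:2:1 ratio (total parts = 4):
  red-flowered: 225 × 1/4 = 56.25
  pink-flowered: 225 × 2/4 = 112.5
  white-flowered: 225 × 1/4 = 56.25
χ² = Σ (O − E)² / E
  red-flowered: (59 − 56.25)² / 56.25 = 0.1344
  pink-flowered: (109 − 112.5)² / 112.5 = 0.1089
  white-flowered: (57 − 56.25)² / 56.25 = 0.0100
χ² = 0.1344 + 0.1089 + 0.0100 = 0.2533 ≈ 0.253

0.253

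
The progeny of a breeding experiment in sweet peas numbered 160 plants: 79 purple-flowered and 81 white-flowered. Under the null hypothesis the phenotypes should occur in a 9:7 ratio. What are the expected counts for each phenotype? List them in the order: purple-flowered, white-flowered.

90, 70

Total ratio parts = 16. Expected numbers out of 160:
  purple-flowered: 160 × 9/16 = 90
  white-flowered: 160 × 7/16 = 70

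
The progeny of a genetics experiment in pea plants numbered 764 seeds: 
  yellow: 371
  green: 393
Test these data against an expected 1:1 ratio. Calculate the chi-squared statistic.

The 1:1 ratio has 2 parts, so with N = 764 the expected counts are:
  yellow: 764 × 1/2 = 382
  green: 764 × 1/2 = 382
χ² = Σ (O − E)² / E
  yellow: (371 − 382)² / 382 = 0.3168
  green: (393 − 382)² / 382 = 0.3168
χ² = 0.3168 + 0.3168 = 0.6336 ≈ 0.634

0.634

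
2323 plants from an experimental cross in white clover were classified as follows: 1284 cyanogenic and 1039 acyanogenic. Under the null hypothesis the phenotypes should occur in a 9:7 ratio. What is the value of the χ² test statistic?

Under the 9:7 hypothesis (Σ ratio = 16, N = 2323):
  cyanogenic: 2323 × 9/16 = 1306.6875
  acyanogenic: 2323 × 7/16 = 1016.3125
χ² = Σ (O − E)² / E
  cyanogenic: (1284 − 1306.6875)² / 1306.6875 = 0.3939
  acyanogenic: (1039 − 1016.3125)² / 1016.3125 = 0.5065
χ² = 0.3939 + 0.5065 = 0.9004 ≈ 0.900

0.900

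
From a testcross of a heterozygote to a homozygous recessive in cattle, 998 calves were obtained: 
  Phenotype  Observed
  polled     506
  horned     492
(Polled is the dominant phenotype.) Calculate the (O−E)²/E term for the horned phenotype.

0.098

A testcross of a heterozygote (Aa × aa) gives a 1:1 phenotypic ratio.
Under the 1:1 hypothesis (Σ ratio = 2, N = 998):
  polled: 998 × 1/2 = 499
  horned: 998 × 1/2 = 499
Contribution of horned: (492 − 499)² / 499 = 0.0982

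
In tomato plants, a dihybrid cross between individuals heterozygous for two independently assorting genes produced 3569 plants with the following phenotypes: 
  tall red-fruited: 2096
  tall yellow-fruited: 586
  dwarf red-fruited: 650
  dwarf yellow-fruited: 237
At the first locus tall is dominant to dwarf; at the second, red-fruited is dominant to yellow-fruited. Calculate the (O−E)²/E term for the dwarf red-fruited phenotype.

0.550

A dihybrid F₂ with independent assortment and complete dominance at both loci gives a 9:3:3:1 phenotypic ratio.
Total ratio parts = 16. Expected numbers out of 3569:
  tall red-fruited: 3569 × 9/16 = 2007.5625
  tall yellow-fruited: 3569 × 3/16 = 669.1875
  dwarf red-fruited: 3569 × 3/16 = 669.1875
  dwarf yellow-fruited: 3569 × 1/16 = 223.0625
Contribution of dwarf red-fruited: (650 − 669.1875)² / 669.1875 = 0.5502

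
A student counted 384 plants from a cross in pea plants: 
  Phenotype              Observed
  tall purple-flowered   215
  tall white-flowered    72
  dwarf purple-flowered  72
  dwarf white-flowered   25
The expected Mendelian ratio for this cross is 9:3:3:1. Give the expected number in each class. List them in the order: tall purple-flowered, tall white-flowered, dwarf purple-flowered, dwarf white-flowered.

216, 72, 72, 24

Under the 9:3:3:1 hypothesis (Σ ratio = 16, N = 384):
  tall purple-flowered: 384 × 9/16 = 216
  tall white-flowered: 384 × 3/16 = 72
  dwarf purple-flowered: 384 × 3/16 = 72
  dwarf white-flowered: 384 × 1/16 = 24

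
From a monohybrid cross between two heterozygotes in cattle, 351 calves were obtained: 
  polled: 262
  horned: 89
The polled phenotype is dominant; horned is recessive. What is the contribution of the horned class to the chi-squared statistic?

0.018

For a monohybrid cross between heterozygotes with complete dominance, the expected phenotypic ratio is 3:1.
Under the 3:1 hypothesis (Σ ratio = 4, N = 351):
  polled: 351 × 3/4 = 263.25
  horned: 351 × 1/4 = 87.75
Contribution of horned: (89 − 87.75)² / 87.75 = 0.0178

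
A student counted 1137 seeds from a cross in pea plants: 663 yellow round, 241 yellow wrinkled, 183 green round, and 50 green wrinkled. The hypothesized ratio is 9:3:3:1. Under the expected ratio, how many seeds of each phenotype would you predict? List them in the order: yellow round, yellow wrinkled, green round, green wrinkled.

639.5625, 213.1875, 213.1875, 71.0625

Total ratio parts = 16. Expected numbers out of 1137:
  yellow round: 1137 × 9/16 = 639.5625
  yellow wrinkled: 1137 × 3/16 = 213.1875
  green round: 1137 × 3/16 = 213.1875
  green wrinkled: 1137 × 1/16 = 71.0625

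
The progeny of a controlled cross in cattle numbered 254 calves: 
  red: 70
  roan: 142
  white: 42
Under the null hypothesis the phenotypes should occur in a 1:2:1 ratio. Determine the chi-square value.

9.717

Under the 1:2:1 hypothesis (Σ ratio = 4, N = 254):
  red: 254 × 1/4 = 63.5
  roan: 254 × 2/4 = 127
  white: 254 × 1/4 = 63.5
χ² = Σ (O − E)² / E
  red: (70 − 63.5)² / 63.5 = 0.6654
  roan: (142 − 127)² / 127 = 1.7717
  white: (42 − 63.5)² / 63.5 = 7.2795
χ² = 0.6654 + 1.7717 + 7.2795 = 9.7166 ≈ 9.717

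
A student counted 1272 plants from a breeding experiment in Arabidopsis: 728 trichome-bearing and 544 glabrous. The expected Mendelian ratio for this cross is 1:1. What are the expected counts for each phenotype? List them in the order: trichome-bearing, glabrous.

636, 636

Under the 1:1 hypothesis (Σ ratio = 2, N = 1272):
  trichome-bearing: 1272 × 1/2 = 636
  glabrous: 1272 × 1/2 = 636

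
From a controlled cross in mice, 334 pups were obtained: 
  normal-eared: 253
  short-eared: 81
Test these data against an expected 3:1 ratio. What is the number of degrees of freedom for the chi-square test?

A goodness-of-fit test with 2 phenotype classes has df = 2 − 1 = 1.

1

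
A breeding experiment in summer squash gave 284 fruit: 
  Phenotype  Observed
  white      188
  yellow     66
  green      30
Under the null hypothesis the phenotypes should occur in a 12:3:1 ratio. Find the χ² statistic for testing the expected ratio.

Under the 12:3:1 hypothesis (Σ ratio = 16, N = 284):
  white: 284 × 12/16 = 213
  yellow: 284 × 3/16 = 53.25
  green: 284 × 1/16 = 17.75
χ² = Σ (O − E)² / E
  white: (188 − 213)² / 213 = 2.9343
  yellow: (66 − 53.25)² / 53.25 = 3.0528
  green: (30 − 17.75)² / 17.75 = 8.4542
χ² = 2.9343 + 3.0528 + 8.4542 = 14.4413 ≈ 14.441

14.441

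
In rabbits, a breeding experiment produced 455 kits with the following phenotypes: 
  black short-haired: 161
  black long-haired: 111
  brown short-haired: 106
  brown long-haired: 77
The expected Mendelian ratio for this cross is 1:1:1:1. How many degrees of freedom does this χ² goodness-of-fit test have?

3

A goodness-of-fit test with 4 phenotype classes has df = 4 − 1 = 3.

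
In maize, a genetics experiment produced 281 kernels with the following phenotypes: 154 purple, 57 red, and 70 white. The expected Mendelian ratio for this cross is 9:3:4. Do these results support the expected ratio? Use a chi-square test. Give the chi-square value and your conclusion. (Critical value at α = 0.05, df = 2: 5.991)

0.458; consistent

Expected counts for N = 281 under a 9:3:4 ratio (total parts = 16):
  purple: 281 × 9/16 = 158.0625
  red: 281 × 3/16 = 52.6875
  white: 281 × 4/16 = 70.25
χ² = Σ (O − E)² / E
  purple: (154 − 158.0625)² / 158.0625 = 0.1044
  red: (57 − 52.6875)² / 52.6875 = 0.3530
  white: (70 − 70.25)² / 70.25 = 0.0009
χ² = 0.1044 + 0.3530 + 0.0009 = 0.4583 ≈ 0.458
Degrees of freedom = 3 − 1 = 2; critical value at α = 0.05 is 5.991.
Since 0.458 < 5.991, we fail to reject the null hypothesis — the data are consistent with the 9:3:4 ratio.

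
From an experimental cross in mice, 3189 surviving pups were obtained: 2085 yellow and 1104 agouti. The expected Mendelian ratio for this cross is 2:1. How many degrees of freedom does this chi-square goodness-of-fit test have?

A goodness-of-fit test with 2 phenotype classes has df = 2 − 1 = 1.

1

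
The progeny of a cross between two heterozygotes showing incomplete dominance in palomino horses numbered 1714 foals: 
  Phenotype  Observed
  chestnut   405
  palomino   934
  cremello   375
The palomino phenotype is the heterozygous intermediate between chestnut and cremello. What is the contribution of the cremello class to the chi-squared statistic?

With incomplete dominance, a heterozygote × heterozygote cross gives a 1:2:1 phenotypic ratio.
Expected counts for N = 1714 under a 1:2:1 ratio (total parts = 4):
  chestnut: 1714 × 1/4 = 428.5
  palomino: 1714 × 2/4 = 857
  cremello: 1714 × 1/4 = 428.5
Contribution of cremello: (375 − 428.5)² / 428.5 = 6.6797

6.680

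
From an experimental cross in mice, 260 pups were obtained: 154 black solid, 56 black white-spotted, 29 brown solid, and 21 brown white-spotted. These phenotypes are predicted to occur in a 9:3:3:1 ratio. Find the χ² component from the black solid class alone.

0.411

Total ratio parts = 16. Expected numbers out of 260:
  black solid: 260 × 9/16 = 146.25
  black white-spotted: 260 × 3/16 = 48.75
  brown solid: 260 × 3/16 = 48.75
  brown white-spotted: 260 × 1/16 = 16.25
Contribution of black solid: (154 − 146.25)² / 146.25 = 0.4107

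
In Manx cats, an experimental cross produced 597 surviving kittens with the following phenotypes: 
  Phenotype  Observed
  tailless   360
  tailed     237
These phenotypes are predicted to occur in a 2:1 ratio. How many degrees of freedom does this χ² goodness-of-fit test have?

A goodness-of-fit test with 2 phenotype classes has df = 2 − 1 = 1.

1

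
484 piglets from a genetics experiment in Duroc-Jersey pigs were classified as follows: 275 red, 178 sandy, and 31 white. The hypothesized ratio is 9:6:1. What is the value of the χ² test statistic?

0.114

The 9:6:1 ratio has 16 parts, so with N = 484 the expected counts are:
  red: 484 × 9/16 = 272.25
  sandy: 484 × 6/16 = 181.5
  white: 484 × 1/16 = 30.25
χ² = Σ (O − E)² / E
  red: (275 − 272.25)² / 272.25 = 0.0278
  sandy: (178 − 181.5)² / 181.5 = 0.0675
  white: (31 − 30.25)² / 30.25 = 0.0186
χ² = 0.0278 + 0.0675 + 0.0186 = 0.1139 ≈ 0.114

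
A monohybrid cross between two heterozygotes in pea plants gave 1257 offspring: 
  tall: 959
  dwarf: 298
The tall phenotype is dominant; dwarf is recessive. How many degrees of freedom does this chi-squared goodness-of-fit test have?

1

For a monohybrid cross between heterozygotes with complete dominance, the expected phenotypic ratio is 3:1.
A goodness-of-fit test with 2 phenotype classes has df = 2 − 1 = 1.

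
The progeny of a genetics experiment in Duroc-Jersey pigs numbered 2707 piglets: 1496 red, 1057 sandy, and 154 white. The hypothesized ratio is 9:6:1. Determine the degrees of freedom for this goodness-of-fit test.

2

A goodness-of-fit test with 3 phenotype classes has df = 3 − 1 = 2.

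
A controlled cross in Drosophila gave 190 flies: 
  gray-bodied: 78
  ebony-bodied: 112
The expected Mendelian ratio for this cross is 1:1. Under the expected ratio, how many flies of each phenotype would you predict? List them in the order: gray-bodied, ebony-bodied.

Total ratio parts = 2. Expected numbers out of 190:
  gray-bodied: 190 × 1/2 = 95
  ebony-bodied: 190 × 1/2 = 95

95, 95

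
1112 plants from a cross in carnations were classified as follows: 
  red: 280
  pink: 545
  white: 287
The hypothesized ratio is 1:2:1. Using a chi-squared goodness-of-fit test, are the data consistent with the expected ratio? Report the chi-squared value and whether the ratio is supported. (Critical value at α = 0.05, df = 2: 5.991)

0.523; consistent

Under the 1:2:1 hypothesis (Σ ratio = 4, N = 1112):
  red: 1112 × 1/4 = 278
  pink: 1112 × 2/4 = 556
  white: 1112 × 1/4 = 278
χ² = Σ (O − E)² / E
  red: (280 − 278)² / 278 = 0.0144
  pink: (545 − 556)² / 556 = 0.2176
  white: (287 − 278)² / 278 = 0.2914
χ² = 0.0144 + 0.2176 + 0.2914 = 0.5234 ≈ 0.523
Degrees of freedom = 3 − 1 = 2; critical value at α = 0.05 is 5.991.
Since 0.523 < 5.991, we fail to reject the null hypothesis — the data are consistent with the 1:2:1 ratio.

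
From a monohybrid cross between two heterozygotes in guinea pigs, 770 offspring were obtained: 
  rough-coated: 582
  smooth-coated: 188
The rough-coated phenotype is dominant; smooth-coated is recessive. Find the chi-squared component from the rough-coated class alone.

0.035

For a monohybrid cross between heterozygotes with complete dominance, the expected phenotypic ratio is 3:1.
Under the 3:1 hypothesis (Σ ratio = 4, N = 770):
  rough-coated: 770 × 3/4 = 577.5
  smooth-coated: 770 × 1/4 = 192.5
Contribution of rough-coated: (582 − 577.5)² / 577.5 = 0.0351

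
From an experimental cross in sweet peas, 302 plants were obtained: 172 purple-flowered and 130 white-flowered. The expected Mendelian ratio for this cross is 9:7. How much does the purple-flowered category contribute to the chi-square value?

0.027

Total ratio parts = 16. Expected numbers out of 302:
  purple-flowered: 302 × 9/16 = 169.875
  white-flowered: 302 × 7/16 = 132.125
Contribution of purple-flowered: (172 − 169.875)² / 169.875 = 0.0266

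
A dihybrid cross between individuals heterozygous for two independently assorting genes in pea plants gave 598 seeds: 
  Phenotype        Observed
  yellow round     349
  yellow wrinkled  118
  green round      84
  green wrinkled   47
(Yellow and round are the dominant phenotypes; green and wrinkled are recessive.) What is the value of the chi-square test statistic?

A dihybrid F₂ with independent assortment and complete dominance at both loci gives a 9:3:3:1 phenotypic ratio.
Total ratio parts = 16. Expected numbers out of 598:
  yellow round: 598 × 9/16 = 336.375
  yellow wrinkled: 598 × 3/16 = 112.125
  green round: 598 × 3/16 = 112.125
  green wrinkled: 598 × 1/16 = 37.375
χ² = Σ (O − E)² / E
  yellow round: (349 − 336.375)² / 336.375 = 0.4738
  yellow wrinkled: (118 − 112.125)² / 112.125 = 0.3078
  green round: (84 − 112.125)² / 112.125 = 7.0548
  green wrinkled: (47 − 37.375)² / 37.375 = 2.4787
χ² = 0.4738 + 0.3078 + 7.0548 + 2.4787 = 10.3151 ≈ 10.315

10.315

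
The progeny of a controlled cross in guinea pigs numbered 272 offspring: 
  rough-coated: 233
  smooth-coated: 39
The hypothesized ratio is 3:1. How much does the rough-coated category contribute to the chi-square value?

Expected counts for N = 272 under a 3:1 ratio (total parts = 4):
  rough-coated: 272 × 3/4 = 204
  smooth-coated: 272 × 1/4 = 68
Contribution of rough-coated: (233 − 204)² / 204 = 4.1225

4.123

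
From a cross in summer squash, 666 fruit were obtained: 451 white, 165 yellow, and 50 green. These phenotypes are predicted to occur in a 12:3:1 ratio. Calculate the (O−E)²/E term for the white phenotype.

Expected counts for N = 666 under a 12:3:1 ratio (total parts = 16):
  white: 666 × 12/16 = 499.5
  yellow: 666 × 3/16 = 124.875
  green: 666 × 1/16 = 41.625
Contribution of white: (451 − 499.5)² / 499.5 = 4.7092

4.709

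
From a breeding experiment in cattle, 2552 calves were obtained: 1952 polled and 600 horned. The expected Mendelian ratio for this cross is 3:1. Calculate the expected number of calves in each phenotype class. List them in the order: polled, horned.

1914, 638

Total ratio parts = 4. Expected numbers out of 2552:
  polled: 2552 × 3/4 = 1914
  horned: 2552 × 1/4 = 638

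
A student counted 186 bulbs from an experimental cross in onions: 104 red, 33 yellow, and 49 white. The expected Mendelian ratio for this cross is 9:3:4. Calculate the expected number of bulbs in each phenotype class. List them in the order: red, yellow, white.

104.625, 34.875, 46.5

Total ratio parts = 16. Expected numbers out of 186:
  red: 186 × 9/16 = 104.625
  yellow: 186 × 3/16 = 34.875
  white: 186 × 4/16 = 46.5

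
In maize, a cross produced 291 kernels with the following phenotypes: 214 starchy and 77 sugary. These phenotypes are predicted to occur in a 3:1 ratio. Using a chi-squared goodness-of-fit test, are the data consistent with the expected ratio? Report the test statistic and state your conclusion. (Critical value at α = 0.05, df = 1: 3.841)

Expected counts for N = 291 under a 3:1 ratio (total parts = 4):
  starchy: 291 × 3/4 = 218.25
  sugary: 291 × 1/4 = 72.75
χ² = Σ (O − E)² / E
  starchy: (214 − 218.25)² / 218.25 = 0.0828
  sugary: (77 − 72.75)² / 72.75 = 0.2483
χ² = 0.0828 + 0.2483 = 0.3311 ≈ 0.331
Degrees of freedom = 2 − 1 = 1; critical value at α = 0.05 is 3.841.
Since 0.331 < 3.841, we fail to reject the null hypothesis — the data are consistent with the 3:1 ratio.

0.331; consistent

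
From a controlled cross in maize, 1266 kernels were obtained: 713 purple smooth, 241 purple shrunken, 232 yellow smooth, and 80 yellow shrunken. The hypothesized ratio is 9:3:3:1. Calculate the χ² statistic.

0.188

Total ratio parts = 16. Expected numbers out of 1266:
  purple smooth: 1266 × 9/16 = 712.125
  purple shrunken: 1266 × 3/16 = 237.375
  yellow smooth: 1266 × 3/16 = 237.375
  yellow shrunken: 1266 × 1/16 = 79.125
χ² = Σ (O − E)² / E
  purple smooth: (713 − 712.125)² / 712.125 = 0.0011
  purple shrunken: (241 − 237.375)² / 237.375 = 0.0554
  yellow smooth: (232 − 237.375)² / 237.375 = 0.1217
  yellow shrunken: (80 − 79.125)² / 79.125 = 0.0097
χ² = 0.0011 + 0.0554 + 0.1217 + 0.0097 = 0.1879 ≈ 0.188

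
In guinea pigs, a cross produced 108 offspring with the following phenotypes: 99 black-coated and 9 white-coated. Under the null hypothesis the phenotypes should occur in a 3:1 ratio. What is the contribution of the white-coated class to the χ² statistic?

12.000

Expected counts for N = 108 under a 3:1 ratio (total parts = 4):
  black-coated: 108 × 3/4 = 81
  white-coated: 108 × 1/4 = 27
Contribution of white-coated: (9 − 27)² / 27 = 12.0000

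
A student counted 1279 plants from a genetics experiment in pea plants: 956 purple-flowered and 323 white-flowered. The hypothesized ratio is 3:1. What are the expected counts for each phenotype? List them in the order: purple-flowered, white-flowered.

959.25, 319.75

Expected counts for N = 1279 under a 3:1 ratio (total parts = 4):
  purple-flowered: 1279 × 3/4 = 959.25
  white-flowered: 1279 × 1/4 = 319.75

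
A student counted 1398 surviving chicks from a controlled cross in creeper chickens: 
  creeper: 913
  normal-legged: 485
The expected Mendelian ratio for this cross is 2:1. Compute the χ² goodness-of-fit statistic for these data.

Under the 2:1 hypothesis (Σ ratio = 3, N = 1398):
  creeper: 1398 × 2/3 = 932
  normal-legged: 1398 × 1/3 = 466
χ² = Σ (O − E)² / E
  creeper: (913 − 932)² / 932 = 0.3873
  normal-legged: (485 − 466)² / 466 = 0.7747
χ² = 0.3873 + 0.7747 = 1.162

1.162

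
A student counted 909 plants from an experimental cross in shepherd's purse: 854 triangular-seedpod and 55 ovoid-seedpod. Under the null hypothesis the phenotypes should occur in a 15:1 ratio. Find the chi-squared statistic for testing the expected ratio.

0.062

The 15:1 ratio has 16 parts, so with N = 909 the expected counts are:
  triangular-seedpod: 909 × 15/16 = 852.1875
  ovoid-seedpod: 909 × 1/16 = 56.8125
χ² = Σ (O − E)² / E
  triangular-seedpod: (854 − 852.1875)² / 852.1875 = 0.0039
  ovoid-seedpod: (55 − 56.8125)² / 56.8125 = 0.0578
χ² = 0.0039 + 0.0578 = 0.0617 ≈ 0.062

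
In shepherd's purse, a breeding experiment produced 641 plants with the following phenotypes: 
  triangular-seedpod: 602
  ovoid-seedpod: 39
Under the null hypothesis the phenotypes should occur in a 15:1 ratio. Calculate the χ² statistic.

0.030

The 15:1 ratio has 16 parts, so with N = 641 the expected counts are:
  triangular-seedpod: 641 × 15/16 = 600.9375
  ovoid-seedpod: 641 × 1/16 = 40.0625
χ² = Σ (O − E)² / E
  triangular-seedpod: (602 − 600.9375)² / 600.9375 = 0.0019
  ovoid-seedpod: (39 − 40.0625)² / 40.0625 = 0.0282
χ² = 0.0019 + 0.0282 = 0.0301 ≈ 0.030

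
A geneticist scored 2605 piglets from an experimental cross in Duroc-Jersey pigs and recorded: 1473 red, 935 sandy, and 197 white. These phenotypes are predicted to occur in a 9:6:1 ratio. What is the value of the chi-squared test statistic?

The 9:6:1 ratio has 16 parts, so with N = 2605 the expected counts are:
  red: 2605 × 9/16 = 1465.3125
  sandy: 2605 × 6/16 = 976.875
  white: 2605 × 1/16 = 162.8125
χ² = Σ (O − E)² / E
  red: (1473 − 1465.3125)² / 1465.3125 = 0.0403
  sandy: (935 − 976.875)² / 976.875 = 1.7950
  white: (197 − 162.8125)² / 162.8125 = 7.1787
χ² = 0.0403 + 1.7950 + 7.1787 = 9.014

9.014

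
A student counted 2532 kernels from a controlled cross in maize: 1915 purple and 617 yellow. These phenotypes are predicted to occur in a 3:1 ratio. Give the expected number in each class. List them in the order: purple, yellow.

1899, 633

Expected counts for N = 2532 under a 3:1 ratio (total parts = 4):
  purple: 2532 × 3/4 = 1899
  yellow: 2532 × 1/4 = 633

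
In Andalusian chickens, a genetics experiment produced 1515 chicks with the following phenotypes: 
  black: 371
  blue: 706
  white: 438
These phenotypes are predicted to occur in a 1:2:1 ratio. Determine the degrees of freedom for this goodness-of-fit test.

A goodness-of-fit test with 3 phenotype classes has df = 3 − 1 = 2.

2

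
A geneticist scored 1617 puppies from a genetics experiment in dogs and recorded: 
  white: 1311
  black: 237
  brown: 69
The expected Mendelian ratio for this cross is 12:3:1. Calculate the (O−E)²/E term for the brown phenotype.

Under the 12:3:1 hypothesis (Σ ratio = 16, N = 1617):
  white: 1617 × 12/16 = 1212.75
  black: 1617 × 3/16 = 303.1875
  brown: 1617 × 1/16 = 101.0625
Contribution of brown: (69 − 101.0625)² / 101.0625 = 10.1720

10.172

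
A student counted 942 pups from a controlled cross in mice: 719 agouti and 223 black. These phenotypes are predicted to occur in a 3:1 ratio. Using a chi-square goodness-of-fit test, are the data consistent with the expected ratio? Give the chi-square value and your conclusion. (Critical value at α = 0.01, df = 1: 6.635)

The 3:1 ratio has 4 parts, so with N = 942 the expected counts are:
  agouti: 942 × 3/4 = 706.5
  black: 942 × 1/4 = 235.5
χ² = Σ (O − E)² / E
  agouti: (719 − 706.5)² / 706.5 = 0.2212
  black: (223 − 235.5)² / 235.5 = 0.6635
χ² = 0.2212 + 0.6635 = 0.8847 ≈ 0.885
Degrees of freedom = 2 − 1 = 1; critical value at α = 0.01 is 6.635.
Since 0.885 < 6.635, we fail to reject the null hypothesis — the data are consistent with the 3:1 ratio.

0.885; consistent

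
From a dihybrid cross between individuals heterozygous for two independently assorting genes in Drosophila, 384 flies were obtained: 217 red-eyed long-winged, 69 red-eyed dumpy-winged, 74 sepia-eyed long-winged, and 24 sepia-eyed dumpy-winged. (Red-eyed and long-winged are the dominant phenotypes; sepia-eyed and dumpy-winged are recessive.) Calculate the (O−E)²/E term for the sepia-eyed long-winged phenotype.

A dihybrid F₂ with independent assortment and complete dominance at both loci gives a 9:3:3:1 phenotypic ratio.
Under the 9:3:3:1 hypothesis (Σ ratio = 16, N = 384):
  red-eyed long-winged: 384 × 9/16 = 216
  red-eyed dumpy-winged: 384 × 3/16 = 72
  sepia-eyed long-winged: 384 × 3/16 = 72
  sepia-eyed dumpy-winged: 384 × 1/16 = 24
Contribution of sepia-eyed long-winged: (74 − 72)² / 72 = 0.0556

0.056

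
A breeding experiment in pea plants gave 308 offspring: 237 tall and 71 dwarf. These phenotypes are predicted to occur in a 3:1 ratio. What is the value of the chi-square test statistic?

Expected counts for N = 308 under a 3:1 ratio (total parts = 4):
  tall: 308 × 3/4 = 231
  dwarf: 308 × 1/4 = 77
χ² = Σ (O − E)² / E
  tall: (237 − 231)² / 231 = 0.1558
  dwarf: (71 − 77)² / 77 = 0.4675
χ² = 0.1558 + 0.4675 = 0.6233 ≈ 0.623

0.623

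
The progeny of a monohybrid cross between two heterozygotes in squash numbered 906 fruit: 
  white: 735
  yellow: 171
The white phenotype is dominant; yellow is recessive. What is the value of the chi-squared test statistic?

18.132

For a monohybrid cross between heterozygotes with complete dominance, the expected phenotypic ratio is 3:1.
Under the 3:1 hypothesis (Σ ratio = 4, N = 906):
  white: 906 × 3/4 = 679.5
  yellow: 906 × 1/4 = 226.5
χ² = Σ (O − E)² / E
  white: (735 − 679.5)² / 679.5 = 4.5331
  yellow: (171 − 226.5)² / 226.5 = 13.5993
χ² = 4.5331 + 13.5993 = 18.1324 ≈ 18.132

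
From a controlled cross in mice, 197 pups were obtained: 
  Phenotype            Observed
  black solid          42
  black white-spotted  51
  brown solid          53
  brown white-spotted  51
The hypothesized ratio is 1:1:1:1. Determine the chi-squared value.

1.477

Expected counts for N = 197 under a 1:1:1:1 ratio (total parts = 4):
  black solid: 197 × 1/4 = 49.25
  black white-spotted: 197 × 1/4 = 49.25
  brown solid: 197 × 1/4 = 49.25
  brown white-spotted: 197 × 1/4 = 49.25
χ² = Σ (O − E)² / E
  black solid: (42 − 49.25)² / 49.25 = 1.0673
  black white-spotted: (51 − 49.25)² / 49.25 = 0.0622
  brown solid: (53 − 49.25)² / 49.25 = 0.2855
  brown white-spotted: (51 − 49.25)² / 49.25 = 0.0622
χ² = 1.0673 + 0.0622 + 0.2855 + 0.0622 = 1.4772 ≈ 1.477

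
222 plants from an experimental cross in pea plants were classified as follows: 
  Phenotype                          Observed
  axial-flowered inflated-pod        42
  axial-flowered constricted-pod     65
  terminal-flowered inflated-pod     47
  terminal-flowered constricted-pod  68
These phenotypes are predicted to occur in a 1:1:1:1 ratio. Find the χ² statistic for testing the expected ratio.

The 1:1:1:1 ratio has 4 parts, so with N = 222 the expected counts are:
  axial-flowered inflated-pod: 222 × 1/4 = 55.5
  axial-flowered constricted-pod: 222 × 1/4 = 55.5
  terminal-flowered inflated-pod: 222 × 1/4 = 55.5
  terminal-flowered constricted-pod: 222 × 1/4 = 55.5
χ² = Σ (O − E)² / E
  axial-flowered inflated-pod: (42 − 55.5)² / 55.5 = 3.2838
  axial-flowered constricted-pod: (65 − 55.5)² / 55.5 = 1.6261
  terminal-flowered inflated-pod: (47 − 55.5)² / 55.5 = 1.3018
  terminal-flowered constricted-pod: (68 − 55.5)² / 55.5 = 2.8153
χ² = 3.2838 + 1.6261 + 1.3018 + 2.8153 = 9.027

9.027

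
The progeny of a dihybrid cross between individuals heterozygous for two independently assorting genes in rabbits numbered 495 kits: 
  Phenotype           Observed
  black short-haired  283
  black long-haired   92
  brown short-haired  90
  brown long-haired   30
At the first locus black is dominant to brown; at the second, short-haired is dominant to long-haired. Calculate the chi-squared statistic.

0.196

A dihybrid F₂ with independent assortment and complete dominance at both loci gives a 9:3:3:1 phenotypic ratio.
Under the 9:3:3:1 hypothesis (Σ ratio = 16, N = 495):
  black short-haired: 495 × 9/16 = 278.4375
  black long-haired: 495 × 3/16 = 92.8125
  brown short-haired: 495 × 3/16 = 92.8125
  brown long-haired: 495 × 1/16 = 30.9375
χ² = Σ (O − E)² / E
  black short-haired: (283 − 278.4375)² / 278.4375 = 0.0748
  black long-haired: (92 − 92.8125)² / 92.8125 = 0.0071
  brown short-haired: (90 − 92.8125)² / 92.8125 = 0.0852
  brown long-haired: (30 − 30.9375)² / 30.9375 = 0.0284
χ² = 0.0748 + 0.0071 + 0.0852 + 0.0284 = 0.1955 ≈ 0.196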